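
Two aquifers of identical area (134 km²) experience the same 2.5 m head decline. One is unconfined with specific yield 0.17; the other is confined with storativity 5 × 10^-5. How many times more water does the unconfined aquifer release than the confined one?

A = 134 km² = 1.34 × 10^8 m²
Unconfined: ΔV_u = Sy × A × Δh = 0.17 × 1.34 × 10^8 × 2.5 = 5.695 × 10^7 m³
Confined: ΔV_c = S × A × Δh = 5 × 10^-5 × 1.34 × 10^8 × 2.5 = 16750 m³
Ratio = ΔV_u / ΔV_c = Sy / S = 0.17 / 5 × 10^-5 = 3400

ΔV_u / ΔV_c ≈ 3400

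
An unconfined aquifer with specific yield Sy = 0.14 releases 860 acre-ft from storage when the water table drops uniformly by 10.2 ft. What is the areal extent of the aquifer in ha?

Δh = 10.2 ft = 3.109 m
ΔV = 860 acre-ft = 1.061 × 10^6 m³
A = ΔV / (Sy × Δh) = 1.061 × 10^6 / (0.14 × 3.109) = 2.437 × 10^6 m²
A = 2.437 × 10^6 m² = 243.7 ha

A ≈ 244 ha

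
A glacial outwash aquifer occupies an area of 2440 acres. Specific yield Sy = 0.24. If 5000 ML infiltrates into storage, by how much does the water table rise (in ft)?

A = 2440 acres = 9.874 × 10^6 m²
ΔV = 5000 ML = 5 × 10^6 m³
Δh = ΔV / (Sy × A) = 5 × 10^6 m³ / (0.24 × 9.874 × 10^6 m²) = 2.11 m
Δh = 2.11 m = 6.922 ft

Δh ≈ 6.92 ft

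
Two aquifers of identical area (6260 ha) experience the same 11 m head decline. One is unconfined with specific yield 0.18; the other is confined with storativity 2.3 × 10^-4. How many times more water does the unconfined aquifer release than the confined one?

A = 6260 ha = 6.26 × 10^7 m²
Unconfined: ΔV_u = Sy × A × Δh = 0.18 × 6.26 × 10^7 × 11 = 1.239 × 10^8 m³
Confined: ΔV_c = S × A × Δh = 2.3 × 10^-4 × 6.26 × 10^7 × 11 = 1.584 × 10^5 m³
Ratio = ΔV_u / ΔV_c = Sy / S = 0.18 / 2.3 × 10^-4 = 782.6

ΔV_u / ΔV_c ≈ 783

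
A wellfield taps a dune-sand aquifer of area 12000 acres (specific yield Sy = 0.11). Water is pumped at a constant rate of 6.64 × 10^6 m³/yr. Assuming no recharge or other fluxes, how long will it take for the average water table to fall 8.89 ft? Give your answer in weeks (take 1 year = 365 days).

t ≈ 114 weeks

A = 12000 acres = 4.856 × 10^7 m²
Δh = 8.89 ft = 2.71 m
ΔV = Sy × A × Δh = 0.11 × 4.856 × 10^7 × 2.71 = 1.447 × 10^7 m³
Q = 6.64 × 10^6 m³/yr = 18190 m³/d
t = ΔV / Q = 1.447 × 10^7 m³ / 18190 m³/d = 795.7 d
t = 795.7 d ≈ 113.7 weeks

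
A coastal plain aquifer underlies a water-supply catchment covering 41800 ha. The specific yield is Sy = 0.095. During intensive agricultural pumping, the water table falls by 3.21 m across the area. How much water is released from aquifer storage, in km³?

A = 41800 ha = 4.18 × 10^8 m²
ΔV = Sy × A × Δh = 0.095 × 4.18 × 10^8 m² × 3.21 m = 1.275 × 10^8 m³
ΔV = 1.275 × 10^8 m³ = 0.1275 km³

ΔV ≈ 0.127 km³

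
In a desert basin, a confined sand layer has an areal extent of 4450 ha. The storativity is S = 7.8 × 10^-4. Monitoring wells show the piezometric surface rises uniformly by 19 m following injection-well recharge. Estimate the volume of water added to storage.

A = 4450 ha = 4.45 × 10^7 m²
ΔV = S × A × Δh = 7.8 × 10^-4 × 4.45 × 10^7 m² × 19 m = 6.595 × 10^5 m³

ΔV ≈ 6.59 × 10^5 m³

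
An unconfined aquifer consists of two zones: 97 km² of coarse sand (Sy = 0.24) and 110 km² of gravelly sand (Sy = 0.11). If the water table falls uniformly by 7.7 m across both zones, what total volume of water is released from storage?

ΔV ≈ 2.72 × 10^8 m³

A₁ = 97 km² = 9.7 × 10^7 m²; A₂ = 110 km² = 1.1 × 10^8 m²
ΔV₁ = 0.24 × 9.7 × 10^7 × 7.7 = 1.793 × 10^8 m³
ΔV₂ = 0.11 × 1.1 × 10^8 × 7.7 = 9.317 × 10^7 m³
ΔV = ΔV₁ + ΔV₂ = 2.724 × 10^8 m³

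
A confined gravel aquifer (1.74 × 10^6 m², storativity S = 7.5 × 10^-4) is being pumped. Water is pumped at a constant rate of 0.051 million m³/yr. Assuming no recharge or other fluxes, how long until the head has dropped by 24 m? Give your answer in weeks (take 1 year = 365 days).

t ≈ 32 weeks

ΔV = S × A × Δh = 7.5 × 10^-4 × 1.74 × 10^6 × 24 = 31320 m³
Q = 0.051 million m³/yr = 139.7 m³/d
t = ΔV / Q = 31320 m³ / 139.7 m³/d = 224.2 d
t = 224.2 d ≈ 32.02 weeks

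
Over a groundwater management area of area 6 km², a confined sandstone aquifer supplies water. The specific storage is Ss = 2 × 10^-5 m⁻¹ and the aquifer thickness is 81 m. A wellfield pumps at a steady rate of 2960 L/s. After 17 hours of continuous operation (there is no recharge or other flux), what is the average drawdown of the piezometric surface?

S = Ss × b = 2 × 10^-5 m⁻¹ × 81 m = 1.62 × 10^-3
A = 6 km² = 6 × 10^6 m²
Q = 2960 L/s = 2.557 × 10^5 m³/d
t = 17 hours = 0.7083 d
ΔV = Q × t = 2.557 × 10^5 m³/d × 0.7083 d = 1.812 × 10^5 m³
Δh = ΔV / (S × A) = 1.812 × 10^5 / (0.00162 × 6 × 10^6) = 18.64 m

Δh ≈ 18.6 m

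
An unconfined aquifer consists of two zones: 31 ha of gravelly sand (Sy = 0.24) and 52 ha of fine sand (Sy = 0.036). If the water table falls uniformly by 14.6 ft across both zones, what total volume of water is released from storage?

A₁ = 31 ha = 3.1 × 10^5 m²; A₂ = 52 ha = 5.2 × 10^5 m²
Δh = 14.6 ft = 4.45 m
ΔV₁ = 0.24 × 3.1 × 10^5 × 4.45 = 3.311 × 10^5 m³
ΔV₂ = 0.036 × 5.2 × 10^5 × 4.45 = 83310 m³
ΔV = ΔV₁ + ΔV₂ = 4.144 × 10^5 m³

ΔV ≈ 4.14 × 10^5 m³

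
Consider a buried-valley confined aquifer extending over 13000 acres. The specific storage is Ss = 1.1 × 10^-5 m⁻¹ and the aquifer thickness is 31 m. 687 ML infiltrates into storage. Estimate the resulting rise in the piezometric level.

Δh ≈ 38.3 m

S = Ss × b = 1.1 × 10^-5 m⁻¹ × 31 m = 3.41 × 10^-4
A = 13000 acres = 5.261 × 10^7 m²
ΔV = 687 ML = 6.87 × 10^5 m³
Δh = ΔV / (S × A) = 6.87 × 10^5 m³ / (3.41 × 10^-4 × 5.261 × 10^7 m²) = 38.29 m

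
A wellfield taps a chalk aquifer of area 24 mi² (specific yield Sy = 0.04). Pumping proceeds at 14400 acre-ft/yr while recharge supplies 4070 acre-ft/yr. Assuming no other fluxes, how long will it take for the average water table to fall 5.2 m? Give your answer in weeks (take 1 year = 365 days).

A = 24 mi² = 6.216 × 10^7 m²
ΔV = Sy × A × Δh = 0.04 × 6.216 × 10^7 × 5.2 = 1.293 × 10^7 m³
Net withdrawal = 14400 − 4070 = 10330 acre-ft/yr = 34910 m³/d
t = ΔV / Q = 1.293 × 10^7 m³ / 34910 m³/d = 370.4 d
t = 370.4 d ≈ 52.91 weeks

t ≈ 52.9 weeks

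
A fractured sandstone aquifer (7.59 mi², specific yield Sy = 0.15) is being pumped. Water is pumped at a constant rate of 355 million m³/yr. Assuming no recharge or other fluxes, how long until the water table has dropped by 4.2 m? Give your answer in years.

t ≈ 0.0349 years

A = 7.59 mi² = 1.966 × 10^7 m²
ΔV = Sy × A × Δh = 0.15 × 1.966 × 10^7 × 4.2 = 1.238 × 10^7 m³
Q = 355 million m³/yr = 9.726 × 10^5 m³/d
t = ΔV / Q = 1.238 × 10^7 m³ / 9.726 × 10^5 m³/d = 12.73 d
t = 12.73 d ≈ 0.03489 years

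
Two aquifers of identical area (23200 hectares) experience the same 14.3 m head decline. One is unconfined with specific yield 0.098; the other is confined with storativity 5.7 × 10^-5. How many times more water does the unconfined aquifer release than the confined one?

ΔV_u / ΔV_c ≈ 1720

A = 23200 hectares = 2.32 × 10^8 m²
Unconfined: ΔV_u = Sy × A × Δh = 0.098 × 2.32 × 10^8 × 14.3 = 3.251 × 10^8 m³
Confined: ΔV_c = S × A × Δh = 5.7 × 10^-5 × 2.32 × 10^8 × 14.3 = 1.891 × 10^5 m³
Ratio = ΔV_u / ΔV_c = Sy / S = 0.098 / 5.7 × 10^-5 = 1719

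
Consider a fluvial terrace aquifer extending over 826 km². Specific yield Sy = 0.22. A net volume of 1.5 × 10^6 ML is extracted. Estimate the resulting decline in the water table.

Δh ≈ 8.25 m

A = 826 km² = 8.26 × 10^8 m²
ΔV = 1.5 × 10^6 ML = 1.5 × 10^9 m³
Δh = ΔV / (Sy × A) = 1.5 × 10^9 m³ / (0.22 × 8.26 × 10^8 m²) = 8.254 m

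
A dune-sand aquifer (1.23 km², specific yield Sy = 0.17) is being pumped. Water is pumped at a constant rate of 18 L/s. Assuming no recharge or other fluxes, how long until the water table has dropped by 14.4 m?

t ≈ 1940 days

A = 1.23 km² = 1.23 × 10^6 m²
ΔV = Sy × A × Δh = 0.17 × 1.23 × 10^6 × 14.4 = 3.011 × 10^6 m³
Q = 18 L/s = 1555 m³/d
t = ΔV / Q = 3.011 × 10^6 m³ / 1555 m³/d = 1936 d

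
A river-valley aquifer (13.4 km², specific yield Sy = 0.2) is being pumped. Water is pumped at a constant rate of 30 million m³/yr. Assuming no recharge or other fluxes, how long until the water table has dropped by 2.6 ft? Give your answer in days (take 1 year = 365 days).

t ≈ 25.8 days

A = 13.4 km² = 1.34 × 10^7 m²
Δh = 2.6 ft = 0.7925 m
ΔV = Sy × A × Δh = 0.2 × 1.34 × 10^7 × 0.7925 = 2.124 × 10^6 m³
Q = 30 million m³/yr = 82190 m³/d
t = ΔV / Q = 2.124 × 10^6 m³ / 82190 m³/d = 25.84 d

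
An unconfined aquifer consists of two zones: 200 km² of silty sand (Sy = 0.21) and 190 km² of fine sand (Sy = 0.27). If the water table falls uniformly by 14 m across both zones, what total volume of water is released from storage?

ΔV ≈ 1.31 × 10^9 m³

A₁ = 200 km² = 2 × 10^8 m²; A₂ = 190 km² = 1.9 × 10^8 m²
ΔV₁ = 0.21 × 2 × 10^8 × 14 = 5.88 × 10^8 m³
ΔV₂ = 0.27 × 1.9 × 10^8 × 14 = 7.182 × 10^8 m³
ΔV = ΔV₁ + ΔV₂ = 1.306 × 10^9 m³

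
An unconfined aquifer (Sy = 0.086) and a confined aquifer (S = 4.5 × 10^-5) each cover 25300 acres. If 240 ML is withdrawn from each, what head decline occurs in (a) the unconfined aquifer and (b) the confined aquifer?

A = 25300 acres = 1.024 × 10^8 m²
ΔV = 240 ML = 2.4 × 10^5 m³
Unconfined: Δh_u = ΔV/(Sy·A) = 2.4 × 10^5/(0.086 × 1.024 × 10^8) = 0.02726 m
Confined: Δh_c = ΔV/(S·A) = 2.4 × 10^5/(4.5 × 10^-5 × 1.024 × 10^8) = 52.09 m

Δh_u ≈ 0.0273 m; Δh_c ≈ 52.1 m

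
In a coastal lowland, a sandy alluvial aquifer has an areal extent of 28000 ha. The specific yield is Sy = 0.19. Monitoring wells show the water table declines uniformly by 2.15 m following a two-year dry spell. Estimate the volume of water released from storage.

ΔV ≈ 1.14 × 10^8 m³

A = 28000 ha = 2.8 × 10^8 m²
ΔV = Sy × A × Δh = 0.19 × 2.8 × 10^8 m² × 2.15 m = 1.144 × 10^8 m³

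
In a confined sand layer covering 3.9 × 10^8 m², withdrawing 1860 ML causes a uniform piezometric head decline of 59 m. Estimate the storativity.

S ≈ 8.1 × 10^-5

ΔV = 1860 ML = 1.86 × 10^6 m³
S = ΔV / (A × Δh) = 1.86 × 10^6 m³ / (3.9 × 10^8 m² × 59 m) = 8.083 × 10^-5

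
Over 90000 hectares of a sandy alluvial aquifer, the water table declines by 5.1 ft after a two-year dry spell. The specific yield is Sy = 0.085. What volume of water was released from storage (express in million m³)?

A = 90000 hectares = 9 × 10^8 m²
Δh = 5.1 ft = 1.554 m
ΔV = Sy × A × Δh = 0.085 × 9 × 10^8 m² × 1.554 m = 1.189 × 10^8 m³
ΔV = 1.189 × 10^8 m³ = 118.9 million m³

ΔV ≈ 119 million m³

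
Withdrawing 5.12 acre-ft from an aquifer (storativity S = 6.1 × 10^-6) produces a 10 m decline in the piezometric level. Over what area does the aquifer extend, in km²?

ΔV = 5.12 acre-ft = 6315 m³
A = ΔV / (S × Δh) = 6315 / (6.1 × 10^-6 × 10) = 1.035 × 10^8 m²
A = 1.035 × 10^8 m² = 103.5 km²

A ≈ 104 km²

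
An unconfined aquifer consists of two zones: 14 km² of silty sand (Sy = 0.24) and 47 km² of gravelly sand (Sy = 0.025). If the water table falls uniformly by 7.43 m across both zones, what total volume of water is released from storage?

A₁ = 14 km² = 1.4 × 10^7 m²; A₂ = 47 km² = 4.7 × 10^7 m²
ΔV₁ = 0.24 × 1.4 × 10^7 × 7.43 = 2.496 × 10^7 m³
ΔV₂ = 0.025 × 4.7 × 10^7 × 7.43 = 8.73 × 10^6 m³
ΔV = ΔV₁ + ΔV₂ = 3.37 × 10^7 m³

ΔV ≈ 3.37 × 10^7 m³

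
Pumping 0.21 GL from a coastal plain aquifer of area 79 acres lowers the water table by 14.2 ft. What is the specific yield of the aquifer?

Sy ≈ 0.15

A = 79 acres = 3.197 × 10^5 m²
Δh = 14.2 ft = 4.328 m
ΔV = 0.21 GL = 2.1 × 10^5 m³
Sy = ΔV / (A × Δh) = 2.1 × 10^5 m³ / (3.197 × 10^5 m² × 4.328 m) = 0.1518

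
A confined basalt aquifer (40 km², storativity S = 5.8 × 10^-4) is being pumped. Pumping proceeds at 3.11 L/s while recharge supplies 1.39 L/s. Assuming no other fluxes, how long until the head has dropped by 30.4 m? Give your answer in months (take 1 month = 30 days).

t ≈ 158 months

A = 40 km² = 4 × 10^7 m²
ΔV = S × A × Δh = 5.8 × 10^-4 × 4 × 10^7 × 30.4 = 7.053 × 10^5 m³
Net withdrawal = 3.11 − 1.39 = 1.72 L/s = 148.6 m³/d
t = ΔV / Q = 7.053 × 10^5 m³ / 148.6 m³/d = 4746 d
t = 4746 d ≈ 158.2 months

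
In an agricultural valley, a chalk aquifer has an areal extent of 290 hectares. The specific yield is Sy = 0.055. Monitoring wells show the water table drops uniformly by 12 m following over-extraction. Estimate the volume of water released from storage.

ΔV ≈ 1.91 × 10^6 m³

A = 290 hectares = 2.9 × 10^6 m²
ΔV = Sy × A × Δh = 0.055 × 2.9 × 10^6 m² × 12 m = 1.914 × 10^6 m³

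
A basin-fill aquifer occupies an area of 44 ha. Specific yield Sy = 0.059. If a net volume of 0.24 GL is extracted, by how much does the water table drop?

A = 44 ha = 4.4 × 10^5 m²
ΔV = 0.24 GL = 2.4 × 10^5 m³
Δh = ΔV / (Sy × A) = 2.4 × 10^5 m³ / (0.059 × 4.4 × 10^5 m²) = 9.245 m

Δh ≈ 9.24 m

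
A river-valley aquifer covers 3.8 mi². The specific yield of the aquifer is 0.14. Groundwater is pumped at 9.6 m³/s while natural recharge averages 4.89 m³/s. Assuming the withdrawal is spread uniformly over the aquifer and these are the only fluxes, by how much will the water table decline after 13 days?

Δh ≈ 3.84 m

A = 3.8 mi² = 9.842 × 10^6 m²
Net abstraction = 9.6 − 4.89 = 4.71 m³/s
Q_net = 4.71 m³/s = 4.069 × 10^5 m³/d
ΔV = Q × t = 4.069 × 10^5 m³/d × 13 d = 5.29 × 10^6 m³
Δh = ΔV / (Sy × A) = 5.29 × 10^6 / (0.14 × 9.842 × 10^6) = 3.839 m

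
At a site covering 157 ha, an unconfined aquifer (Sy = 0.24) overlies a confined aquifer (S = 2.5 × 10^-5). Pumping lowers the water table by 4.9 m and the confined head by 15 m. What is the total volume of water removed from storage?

A = 157 ha = 1.57 × 10^6 m²
Unconfined: ΔV_u = Sy × A × Δh_u = 0.24 × 1.57 × 10^6 × 4.9 = 1.846 × 10^6 m³
Confined: ΔV_c = S × A × Δh_c = 2.5 × 10^-5 × 1.57 × 10^6 × 15 = 588.8 m³
Total ΔV = 1.846 × 10^6 + 588.8 = 1.847 × 10^6 m³

ΔV ≈ 1.85 × 10^6 m³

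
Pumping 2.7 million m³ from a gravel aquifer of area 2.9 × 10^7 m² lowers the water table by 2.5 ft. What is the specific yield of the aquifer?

Δh = 2.5 ft = 0.762 m
ΔV = 2.7 million m³ = 2.7 × 10^6 m³
Sy = ΔV / (A × Δh) = 2.7 × 10^6 m³ / (2.9 × 10^7 m² × 0.762 m) = 0.1222

Sy ≈ 0.12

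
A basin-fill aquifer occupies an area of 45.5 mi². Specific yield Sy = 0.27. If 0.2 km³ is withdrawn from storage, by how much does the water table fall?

A = 45.5 mi² = 1.178 × 10^8 m²
ΔV = 0.2 km³ = 2 × 10^8 m³
Δh = ΔV / (Sy × A) = 2 × 10^8 m³ / (0.27 × 1.178 × 10^8 m²) = 6.286 m

Δh ≈ 6.29 m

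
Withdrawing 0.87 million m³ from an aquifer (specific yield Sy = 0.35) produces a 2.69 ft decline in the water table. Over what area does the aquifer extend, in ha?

Δh = 2.69 ft = 0.8199 m
ΔV = 0.87 million m³ = 8.7 × 10^5 m³
A = ΔV / (Sy × Δh) = 8.7 × 10^5 / (0.35 × 0.8199) = 3.032 × 10^6 m²
A = 3.032 × 10^6 m² = 303.2 ha

A ≈ 303 ha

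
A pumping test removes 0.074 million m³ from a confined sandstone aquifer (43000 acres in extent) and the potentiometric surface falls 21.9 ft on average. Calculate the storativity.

S ≈ 6.4 × 10^-5

A = 43000 acres = 1.74 × 10^8 m²
Δh = 21.9 ft = 6.675 m
ΔV = 0.074 million m³ = 74000 m³
S = ΔV / (A × Δh) = 74000 m³ / (1.74 × 10^8 m² × 6.675 m) = 6.371 × 10^-5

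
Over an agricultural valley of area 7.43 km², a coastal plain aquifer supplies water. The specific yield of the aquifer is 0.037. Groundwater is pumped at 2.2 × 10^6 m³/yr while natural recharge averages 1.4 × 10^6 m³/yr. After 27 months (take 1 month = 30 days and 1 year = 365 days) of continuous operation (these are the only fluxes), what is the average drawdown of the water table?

A = 7.43 km² = 7.43 × 10^6 m²
Net abstraction = 2.2 × 10^6 − 1.4 × 10^6 = 8 × 10^5 m³/yr
Q_net = 8 × 10^5 m³/yr = 2192 m³/d
t = 27 months = 810 d
ΔV = Q × t = 2192 m³/d × 810 d = 1.775 × 10^6 m³
Δh = ΔV / (Sy × A) = 1.775 × 10^6 / (0.037 × 7.43 × 10^6) = 6.458 m

Δh ≈ 6.46 m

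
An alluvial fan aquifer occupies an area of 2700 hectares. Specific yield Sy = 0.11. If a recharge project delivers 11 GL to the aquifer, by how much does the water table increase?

Δh ≈ 3.7 m

A = 2700 hectares = 2.7 × 10^7 m²
ΔV = 11 GL = 1.1 × 10^7 m³
Δh = ΔV / (Sy × A) = 1.1 × 10^7 m³ / (0.11 × 2.7 × 10^7 m²) = 3.704 m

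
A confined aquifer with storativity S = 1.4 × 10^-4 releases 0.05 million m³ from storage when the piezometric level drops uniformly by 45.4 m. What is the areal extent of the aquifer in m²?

ΔV = 0.05 million m³ = 50000 m³
A = ΔV / (S × Δh) = 50000 / (1.4 × 10^-4 × 45.4) = 7.867 × 10^6 m²

A ≈ 7.87 × 10^6 m²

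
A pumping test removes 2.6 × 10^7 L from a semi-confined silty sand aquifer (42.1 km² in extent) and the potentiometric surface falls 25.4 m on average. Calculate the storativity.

S ≈ 2.4 × 10^-5

A = 42.1 km² = 4.21 × 10^7 m²
ΔV = 2.6 × 10^7 L = 26000 m³
S = ΔV / (A × Δh) = 26000 m³ / (4.21 × 10^7 m² × 25.4 m) = 2.431 × 10^-5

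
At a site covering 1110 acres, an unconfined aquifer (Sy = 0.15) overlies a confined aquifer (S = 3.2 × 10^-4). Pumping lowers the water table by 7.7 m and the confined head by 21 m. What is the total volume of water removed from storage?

A = 1110 acres = 4.492 × 10^6 m²
Unconfined: ΔV_u = Sy × A × Δh_u = 0.15 × 4.492 × 10^6 × 7.7 = 5.188 × 10^6 m³
Confined: ΔV_c = S × A × Δh_c = 3.2 × 10^-4 × 4.492 × 10^6 × 21 = 30190 m³
Total ΔV = 5.188 × 10^6 + 30190 = 5.218 × 10^6 m³

ΔV ≈ 5.22 × 10^6 m³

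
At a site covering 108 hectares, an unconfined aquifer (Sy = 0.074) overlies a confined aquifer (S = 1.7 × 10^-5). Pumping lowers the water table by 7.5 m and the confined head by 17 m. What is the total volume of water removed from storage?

A = 108 hectares = 1.08 × 10^6 m²
Unconfined: ΔV_u = Sy × A × Δh_u = 0.074 × 1.08 × 10^6 × 7.5 = 5.994 × 10^5 m³
Confined: ΔV_c = S × A × Δh_c = 1.7 × 10^-5 × 1.08 × 10^6 × 17 = 312.1 m³
Total ΔV = 5.994 × 10^5 + 312.1 = 5.997 × 10^5 m³

ΔV ≈ 6 × 10^5 m³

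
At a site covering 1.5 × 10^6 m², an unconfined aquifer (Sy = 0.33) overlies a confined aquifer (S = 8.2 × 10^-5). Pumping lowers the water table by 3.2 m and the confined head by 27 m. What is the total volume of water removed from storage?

ΔV ≈ 1.59 × 10^6 m³

Unconfined: ΔV_u = Sy × A × Δh_u = 0.33 × 1.5 × 10^6 × 3.2 = 1.584 × 10^6 m³
Confined: ΔV_c = S × A × Δh_c = 8.2 × 10^-5 × 1.5 × 10^6 × 27 = 3321 m³
Total ΔV = 1.584 × 10^6 + 3321 = 1.587 × 10^6 m³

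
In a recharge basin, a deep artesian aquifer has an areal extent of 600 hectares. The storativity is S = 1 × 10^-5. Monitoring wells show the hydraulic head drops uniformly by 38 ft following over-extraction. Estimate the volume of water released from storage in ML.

ΔV ≈ 0.695 ML

A = 600 hectares = 6 × 10^6 m²
Δh = 38 ft = 11.58 m
ΔV = S × A × Δh = 1 × 10^-5 × 6 × 10^6 m² × 11.58 m = 694.9 m³
ΔV = 694.9 m³ = 0.6949 ML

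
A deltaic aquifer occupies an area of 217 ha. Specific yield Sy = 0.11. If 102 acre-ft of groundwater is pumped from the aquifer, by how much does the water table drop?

Δh ≈ 0.527 m

A = 217 ha = 2.17 × 10^6 m²
ΔV = 102 acre-ft = 1.258 × 10^5 m³
Δh = ΔV / (Sy × A) = 1.258 × 10^5 m³ / (0.11 × 2.17 × 10^6 m²) = 0.5271 m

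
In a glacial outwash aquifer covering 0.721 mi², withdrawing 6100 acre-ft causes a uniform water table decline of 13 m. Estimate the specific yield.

Sy ≈ 0.31

A = 0.721 mi² = 1.867 × 10^6 m²
ΔV = 6100 acre-ft = 7.524 × 10^6 m³
Sy = ΔV / (A × Δh) = 7.524 × 10^6 m³ / (1.867 × 10^6 m² × 13 m) = 0.3099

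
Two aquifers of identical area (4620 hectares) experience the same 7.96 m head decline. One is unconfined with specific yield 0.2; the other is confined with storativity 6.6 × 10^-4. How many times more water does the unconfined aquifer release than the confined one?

ΔV_u / ΔV_c ≈ 303

A = 4620 hectares = 4.62 × 10^7 m²
Unconfined: ΔV_u = Sy × A × Δh = 0.2 × 4.62 × 10^7 × 7.96 = 7.355 × 10^7 m³
Confined: ΔV_c = S × A × Δh = 6.6 × 10^-4 × 4.62 × 10^7 × 7.96 = 2.427 × 10^5 m³
Ratio = ΔV_u / ΔV_c = Sy / S = 0.2 / 6.6 × 10^-4 = 303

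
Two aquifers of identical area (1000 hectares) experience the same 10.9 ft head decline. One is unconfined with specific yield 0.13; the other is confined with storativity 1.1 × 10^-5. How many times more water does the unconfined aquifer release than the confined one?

ΔV_u / ΔV_c ≈ 11800

A = 1000 hectares = 1 × 10^7 m²
Δh = 10.9 ft = 3.322 m
Unconfined: ΔV_u = Sy × A × Δh = 0.13 × 1 × 10^7 × 3.322 = 4.319 × 10^6 m³
Confined: ΔV_c = S × A × Δh = 1.1 × 10^-5 × 1 × 10^7 × 3.322 = 365.5 m³
Ratio = ΔV_u / ΔV_c = Sy / S = 0.13 / 1.1 × 10^-5 = 11820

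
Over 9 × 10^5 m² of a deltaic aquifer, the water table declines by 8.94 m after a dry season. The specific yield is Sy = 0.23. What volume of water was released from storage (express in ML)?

ΔV = Sy × A × Δh = 0.23 × 9 × 10^5 m² × 8.94 m = 1.851 × 10^6 m³
ΔV = 1.851 × 10^6 m³ = 1851 ML

ΔV ≈ 1850 ML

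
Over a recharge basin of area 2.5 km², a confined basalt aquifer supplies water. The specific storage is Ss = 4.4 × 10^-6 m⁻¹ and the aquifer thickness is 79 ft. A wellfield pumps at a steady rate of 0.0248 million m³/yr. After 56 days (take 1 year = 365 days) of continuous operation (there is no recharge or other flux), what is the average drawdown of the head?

b = 79 ft = 24.08 m
S = Ss × b = 4.4 × 10^-6 m⁻¹ × 24.08 m = 1.059 × 10^-4
A = 2.5 km² = 2.5 × 10^6 m²
Q = 0.0248 million m³/yr = 67.95 m³/d
ΔV = Q × t = 67.95 m³/d × 56 d = 3805 m³
Δh = ΔV / (S × A) = 3805 / (1.059 × 10^-4 × 2.5 × 10^6) = 14.37 m

Δh ≈ 14.4 m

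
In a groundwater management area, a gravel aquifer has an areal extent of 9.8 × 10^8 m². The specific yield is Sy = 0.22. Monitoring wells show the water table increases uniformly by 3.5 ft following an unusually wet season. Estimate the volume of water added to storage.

ΔV ≈ 2.3 × 10^8 m³

Δh = 3.5 ft = 1.067 m
ΔV = Sy × A × Δh = 0.22 × 9.8 × 10^8 m² × 1.067 m = 2.3 × 10^8 m³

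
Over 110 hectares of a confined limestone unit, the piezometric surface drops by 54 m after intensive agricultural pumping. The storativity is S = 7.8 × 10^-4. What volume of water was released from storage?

A = 110 hectares = 1.1 × 10^6 m²
ΔV = S × A × Δh = 7.8 × 10^-4 × 1.1 × 10^6 m² × 54 m = 46330 m³

ΔV ≈ 46300 m³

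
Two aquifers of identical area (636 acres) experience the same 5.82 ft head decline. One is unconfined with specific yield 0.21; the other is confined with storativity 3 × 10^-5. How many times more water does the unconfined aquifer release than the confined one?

A = 636 acres = 2.574 × 10^6 m²
Δh = 5.82 ft = 1.774 m
Unconfined: ΔV_u = Sy × A × Δh = 0.21 × 2.574 × 10^6 × 1.774 = 9.588 × 10^5 m³
Confined: ΔV_c = S × A × Δh = 3 × 10^-5 × 2.574 × 10^6 × 1.774 = 137 m³
Ratio = ΔV_u / ΔV_c = Sy / S = 0.21 / 3 × 10^-5 = 7000

ΔV_u / ΔV_c ≈ 7000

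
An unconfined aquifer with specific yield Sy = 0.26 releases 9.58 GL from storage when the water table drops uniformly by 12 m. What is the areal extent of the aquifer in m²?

A ≈ 3.07 × 10^6 m²

ΔV = 9.58 GL = 9.58 × 10^6 m³
A = ΔV / (Sy × Δh) = 9.58 × 10^6 / (0.26 × 12) = 3.071 × 10^6 m²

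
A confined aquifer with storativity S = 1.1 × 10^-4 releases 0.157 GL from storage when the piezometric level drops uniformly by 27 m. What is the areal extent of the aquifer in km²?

ΔV = 0.157 GL = 1.57 × 10^5 m³
A = ΔV / (S × Δh) = 1.57 × 10^5 / (1.1 × 10^-4 × 27) = 5.286 × 10^7 m²
A = 5.286 × 10^7 m² = 52.86 km²

A ≈ 52.9 km²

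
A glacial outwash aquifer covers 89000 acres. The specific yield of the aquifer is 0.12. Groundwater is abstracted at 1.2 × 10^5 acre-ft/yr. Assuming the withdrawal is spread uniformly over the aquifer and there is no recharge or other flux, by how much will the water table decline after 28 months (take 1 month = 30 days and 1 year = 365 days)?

A = 89000 acres = 3.602 × 10^8 m²
Q = 1.2 × 10^5 acre-ft/yr = 4.055 × 10^5 m³/d
t = 28 months = 840 d
ΔV = Q × t = 4.055 × 10^5 m³/d × 840 d = 3.406 × 10^8 m³
Δh = ΔV / (Sy × A) = 3.406 × 10^8 / (0.12 × 3.602 × 10^8) = 7.882 m

Δh ≈ 7.88 m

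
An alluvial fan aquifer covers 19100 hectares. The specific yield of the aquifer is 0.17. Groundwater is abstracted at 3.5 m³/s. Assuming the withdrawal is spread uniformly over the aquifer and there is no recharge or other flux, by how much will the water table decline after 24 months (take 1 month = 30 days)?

A = 19100 hectares = 1.91 × 10^8 m²
Q = 3.5 m³/s = 3.024 × 10^5 m³/d
t = 24 months = 720 d
ΔV = Q × t = 3.024 × 10^5 m³/d × 720 d = 2.177 × 10^8 m³
Δh = ΔV / (Sy × A) = 2.177 × 10^8 / (0.17 × 1.91 × 10^8) = 6.706 m

Δh ≈ 6.71 m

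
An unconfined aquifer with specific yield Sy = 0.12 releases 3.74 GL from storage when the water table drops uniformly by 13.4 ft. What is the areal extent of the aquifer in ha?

A ≈ 763 ha

Δh = 13.4 ft = 4.084 m
ΔV = 3.74 GL = 3.74 × 10^6 m³
A = ΔV / (Sy × Δh) = 3.74 × 10^6 / (0.12 × 4.084) = 7.631 × 10^6 m²
A = 7.631 × 10^6 m² = 763.1 ha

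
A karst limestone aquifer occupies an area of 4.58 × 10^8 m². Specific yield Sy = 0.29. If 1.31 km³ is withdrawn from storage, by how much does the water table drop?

Δh ≈ 9.86 m

ΔV = 1.31 km³ = 1.31 × 10^9 m³
Δh = ΔV / (Sy × A) = 1.31 × 10^9 m³ / (0.29 × 4.58 × 10^8 m²) = 9.863 m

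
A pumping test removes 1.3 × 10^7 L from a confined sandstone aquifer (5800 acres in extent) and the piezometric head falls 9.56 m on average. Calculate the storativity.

S ≈ 5.8 × 10^-5

A = 5800 acres = 2.347 × 10^7 m²
ΔV = 1.3 × 10^7 L = 13000 m³
S = ΔV / (A × Δh) = 13000 m³ / (2.347 × 10^7 m² × 9.56 m) = 5.793 × 10^-5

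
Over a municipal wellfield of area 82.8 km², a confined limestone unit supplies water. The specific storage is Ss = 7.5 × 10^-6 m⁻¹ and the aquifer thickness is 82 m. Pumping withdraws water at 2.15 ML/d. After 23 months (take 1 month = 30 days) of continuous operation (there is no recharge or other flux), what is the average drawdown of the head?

S = Ss × b = 7.5 × 10^-6 m⁻¹ × 82 m = 6.15 × 10^-4
A = 82.8 km² = 8.28 × 10^7 m²
Q = 2.15 ML/d = 2150 m³/d
t = 23 months = 690 d
ΔV = Q × t = 2150 m³/d × 690 d = 1.484 × 10^6 m³
Δh = ΔV / (S × A) = 1.484 × 10^6 / (6.15 × 10^-4 × 8.28 × 10^7) = 29.13 m

Δh ≈ 29.1 m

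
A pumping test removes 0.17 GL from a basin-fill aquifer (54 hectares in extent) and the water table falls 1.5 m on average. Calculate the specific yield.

A = 54 hectares = 5.4 × 10^5 m²
ΔV = 0.17 GL = 1.7 × 10^5 m³
Sy = ΔV / (A × Δh) = 1.7 × 10^5 m³ / (5.4 × 10^5 m² × 1.5 m) = 0.2099

Sy ≈ 0.21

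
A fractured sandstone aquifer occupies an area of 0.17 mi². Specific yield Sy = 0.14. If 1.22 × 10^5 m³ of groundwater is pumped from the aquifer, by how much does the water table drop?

A = 0.17 mi² = 4.403 × 10^5 m²
Δh = ΔV / (Sy × A) = 1.22 × 10^5 m³ / (0.14 × 4.403 × 10^5 m²) = 1.979 m

Δh ≈ 1.98 m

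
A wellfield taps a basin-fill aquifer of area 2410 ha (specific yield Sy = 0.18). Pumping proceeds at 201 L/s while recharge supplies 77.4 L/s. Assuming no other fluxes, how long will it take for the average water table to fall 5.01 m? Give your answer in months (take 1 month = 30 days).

t ≈ 67.8 months

A = 2410 ha = 2.41 × 10^7 m²
ΔV = Sy × A × Δh = 0.18 × 2.41 × 10^7 × 5.01 = 2.173 × 10^7 m³
Net withdrawal = 201 − 77.4 = 123.6 L/s = 10680 m³/d
t = ΔV / Q = 2.173 × 10^7 m³ / 10680 m³/d = 2035 d
t = 2035 d ≈ 67.84 months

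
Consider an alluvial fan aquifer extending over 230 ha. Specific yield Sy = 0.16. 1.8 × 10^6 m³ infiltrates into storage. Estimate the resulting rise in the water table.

Δh ≈ 4.89 m

A = 230 ha = 2.3 × 10^6 m²
Δh = ΔV / (Sy × A) = 1.8 × 10^6 m³ / (0.16 × 2.3 × 10^6 m²) = 4.891 m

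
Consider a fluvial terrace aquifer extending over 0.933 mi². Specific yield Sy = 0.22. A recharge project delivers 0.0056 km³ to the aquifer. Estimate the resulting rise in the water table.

A = 0.933 mi² = 2.416 × 10^6 m²
ΔV = 0.0056 km³ = 5.6 × 10^6 m³
Δh = ΔV / (Sy × A) = 5.6 × 10^6 m³ / (0.22 × 2.416 × 10^6 m²) = 10.53 m

Δh ≈ 10.5 m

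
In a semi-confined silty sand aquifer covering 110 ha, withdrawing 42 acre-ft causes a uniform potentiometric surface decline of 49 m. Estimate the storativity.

A = 110 ha = 1.1 × 10^6 m²
ΔV = 42 acre-ft = 51810 m³
S = ΔV / (A × Δh) = 51810 m³ / (1.1 × 10^6 m² × 49 m) = 9.612 × 10^-4

S ≈ 9.6 × 10^-4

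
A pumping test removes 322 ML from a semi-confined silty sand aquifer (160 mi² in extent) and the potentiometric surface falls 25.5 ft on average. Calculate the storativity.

S ≈ 1 × 10^-4

A = 160 mi² = 4.144 × 10^8 m²
Δh = 25.5 ft = 7.772 m
ΔV = 322 ML = 3.22 × 10^5 m³
S = ΔV / (A × Δh) = 3.22 × 10^5 m³ / (4.144 × 10^8 m² × 7.772 m) = 9.997 × 10^-5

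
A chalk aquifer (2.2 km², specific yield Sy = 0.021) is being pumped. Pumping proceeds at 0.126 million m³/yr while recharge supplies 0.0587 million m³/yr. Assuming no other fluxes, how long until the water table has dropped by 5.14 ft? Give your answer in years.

A = 2.2 km² = 2.2 × 10^6 m²
Δh = 5.14 ft = 1.567 m
ΔV = Sy × A × Δh = 0.021 × 2.2 × 10^6 × 1.567 = 72380 m³
Net withdrawal = 0.126 − 0.0587 = 0.0673 million m³/yr = 184.4 m³/d
t = ΔV / Q = 72380 m³ / 184.4 m³/d = 392.6 d
t = 392.6 d ≈ 1.075 years

t ≈ 1.08 years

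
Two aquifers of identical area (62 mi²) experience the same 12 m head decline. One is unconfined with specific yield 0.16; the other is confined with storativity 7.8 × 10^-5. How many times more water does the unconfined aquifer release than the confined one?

A = 62 mi² = 1.606 × 10^8 m²
Unconfined: ΔV_u = Sy × A × Δh = 0.16 × 1.606 × 10^8 × 12 = 3.083 × 10^8 m³
Confined: ΔV_c = S × A × Δh = 7.8 × 10^-5 × 1.606 × 10^8 × 12 = 1.503 × 10^5 m³
Ratio = ΔV_u / ΔV_c = Sy / S = 0.16 / 7.8 × 10^-5 = 2051

ΔV_u / ΔV_c ≈ 2050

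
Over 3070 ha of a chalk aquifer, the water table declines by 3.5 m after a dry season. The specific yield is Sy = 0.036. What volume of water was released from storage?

ΔV ≈ 3.87 × 10^6 m³

A = 3070 ha = 3.07 × 10^7 m²
ΔV = Sy × A × Δh = 0.036 × 3.07 × 10^7 m² × 3.5 m = 3.868 × 10^6 m³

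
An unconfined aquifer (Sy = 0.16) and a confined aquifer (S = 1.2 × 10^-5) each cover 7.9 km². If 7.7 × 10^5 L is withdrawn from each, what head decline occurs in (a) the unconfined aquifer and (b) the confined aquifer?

Δh_u ≈ 6.09 × 10^-4 m; Δh_c ≈ 8.12 m

A = 7.9 km² = 7.9 × 10^6 m²
ΔV = 7.7 × 10^5 L = 770 m³
Unconfined: Δh_u = ΔV/(Sy·A) = 770/(0.16 × 7.9 × 10^6) = 6.092 × 10^-4 m
Confined: Δh_c = ΔV/(S·A) = 770/(1.2 × 10^-5 × 7.9 × 10^6) = 8.122 m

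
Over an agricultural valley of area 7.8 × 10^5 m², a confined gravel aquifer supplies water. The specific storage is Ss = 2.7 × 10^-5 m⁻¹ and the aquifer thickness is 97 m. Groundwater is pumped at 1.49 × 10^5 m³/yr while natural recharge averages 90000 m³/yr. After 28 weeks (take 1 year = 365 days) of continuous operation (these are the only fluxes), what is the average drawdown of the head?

Δh ≈ 15.5 m

S = Ss × b = 2.7 × 10^-5 m⁻¹ × 97 m = 2.619 × 10^-3
Net abstraction = 1.49 × 10^5 − 90000 = 59000 m³/yr
Q_net = 59000 m³/yr = 161.6 m³/d
t = 28 weeks = 196 d
ΔV = Q × t = 161.6 m³/d × 196 d = 31680 m³
Δh = ΔV / (S × A) = 31680 / (0.002619 × 7.8 × 10^5) = 15.51 m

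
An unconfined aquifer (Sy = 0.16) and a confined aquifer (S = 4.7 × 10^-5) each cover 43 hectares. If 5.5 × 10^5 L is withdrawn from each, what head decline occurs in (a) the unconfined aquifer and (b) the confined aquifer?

A = 43 hectares = 4.3 × 10^5 m²
ΔV = 5.5 × 10^5 L = 550 m³
Unconfined: Δh_u = ΔV/(Sy·A) = 550/(0.16 × 4.3 × 10^5) = 0.007994 m
Confined: Δh_c = ΔV/(S·A) = 550/(4.7 × 10^-5 × 4.3 × 10^5) = 27.21 m

Δh_u ≈ 0.00799 m; Δh_c ≈ 27.2 m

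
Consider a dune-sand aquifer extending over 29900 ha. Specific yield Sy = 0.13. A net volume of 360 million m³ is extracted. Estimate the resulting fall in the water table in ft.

Δh ≈ 30.4 ft

A = 29900 ha = 2.99 × 10^8 m²
ΔV = 360 million m³ = 3.6 × 10^8 m³
Δh = ΔV / (Sy × A) = 3.6 × 10^8 m³ / (0.13 × 2.99 × 10^8 m²) = 9.262 m
Δh = 9.262 m = 30.39 ft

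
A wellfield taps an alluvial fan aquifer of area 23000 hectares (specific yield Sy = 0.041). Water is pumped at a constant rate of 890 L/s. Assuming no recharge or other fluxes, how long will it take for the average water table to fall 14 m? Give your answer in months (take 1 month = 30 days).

A = 23000 hectares = 2.3 × 10^8 m²
ΔV = Sy × A × Δh = 0.041 × 2.3 × 10^8 × 14 = 1.32 × 10^8 m³
Q = 890 L/s = 76900 m³/d
t = ΔV / Q = 1.32 × 10^8 m³ / 76900 m³/d = 1717 d
t = 1717 d ≈ 57.23 months

t ≈ 57.2 months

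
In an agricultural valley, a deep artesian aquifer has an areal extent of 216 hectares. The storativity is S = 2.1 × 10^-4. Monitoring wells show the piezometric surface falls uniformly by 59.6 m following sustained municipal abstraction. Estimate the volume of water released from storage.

A = 216 hectares = 2.16 × 10^6 m²
ΔV = S × A × Δh = 2.1 × 10^-4 × 2.16 × 10^6 m² × 59.6 m = 27030 m³

ΔV ≈ 27000 m³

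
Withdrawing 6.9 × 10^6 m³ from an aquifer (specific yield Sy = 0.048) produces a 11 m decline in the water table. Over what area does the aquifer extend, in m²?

A ≈ 1.31 × 10^7 m²

A = ΔV / (Sy × Δh) = 6.9 × 10^6 / (0.048 × 11) = 1.307 × 10^7 m²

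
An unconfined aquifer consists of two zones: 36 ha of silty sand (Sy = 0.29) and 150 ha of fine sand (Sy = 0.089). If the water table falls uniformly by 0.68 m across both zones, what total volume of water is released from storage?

ΔV ≈ 1.62 × 10^5 m³

A₁ = 36 ha = 3.6 × 10^5 m²; A₂ = 150 ha = 1.5 × 10^6 m²
ΔV₁ = 0.29 × 3.6 × 10^5 × 0.68 = 70990 m³
ΔV₂ = 0.089 × 1.5 × 10^6 × 0.68 = 90780 m³
ΔV = ΔV₁ + ΔV₂ = 1.618 × 10^5 m³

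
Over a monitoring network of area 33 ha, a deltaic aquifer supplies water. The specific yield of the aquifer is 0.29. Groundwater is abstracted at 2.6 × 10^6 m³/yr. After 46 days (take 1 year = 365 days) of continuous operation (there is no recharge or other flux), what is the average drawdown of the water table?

A = 33 ha = 3.3 × 10^5 m²
Q = 2.6 × 10^6 m³/yr = 7123 m³/d
ΔV = Q × t = 7123 m³/d × 46 d = 3.277 × 10^5 m³
Δh = ΔV / (Sy × A) = 3.277 × 10^5 / (0.29 × 3.3 × 10^5) = 3.424 m

Δh ≈ 3.42 m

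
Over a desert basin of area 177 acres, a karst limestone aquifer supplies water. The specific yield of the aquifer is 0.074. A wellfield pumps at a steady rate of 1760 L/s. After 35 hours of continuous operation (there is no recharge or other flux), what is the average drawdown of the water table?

Δh ≈ 4.18 m

A = 177 acres = 7.163 × 10^5 m²
Q = 1760 L/s = 1.521 × 10^5 m³/d
t = 35 hours = 1.458 d
ΔV = Q × t = 1.521 × 10^5 m³/d × 1.458 d = 2.218 × 10^5 m³
Δh = ΔV / (Sy × A) = 2.218 × 10^5 / (0.074 × 7.163 × 10^5) = 4.184 m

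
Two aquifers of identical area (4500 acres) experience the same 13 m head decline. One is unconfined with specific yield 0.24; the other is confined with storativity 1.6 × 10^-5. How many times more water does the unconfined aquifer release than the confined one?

A = 4500 acres = 1.821 × 10^7 m²
Unconfined: ΔV_u = Sy × A × Δh = 0.24 × 1.821 × 10^7 × 13 = 5.682 × 10^7 m³
Confined: ΔV_c = S × A × Δh = 1.6 × 10^-5 × 1.821 × 10^7 × 13 = 3788 m³
Ratio = ΔV_u / ΔV_c = Sy / S = 0.24 / 1.6 × 10^-5 = 15000

ΔV_u / ΔV_c ≈ 15000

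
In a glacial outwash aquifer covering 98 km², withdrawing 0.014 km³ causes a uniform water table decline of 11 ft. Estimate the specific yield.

A = 98 km² = 9.8 × 10^7 m²
Δh = 11 ft = 3.353 m
ΔV = 0.014 km³ = 1.4 × 10^7 m³
Sy = ΔV / (A × Δh) = 1.4 × 10^7 m³ / (9.8 × 10^7 m² × 3.353 m) = 0.04261

Sy ≈ 0.043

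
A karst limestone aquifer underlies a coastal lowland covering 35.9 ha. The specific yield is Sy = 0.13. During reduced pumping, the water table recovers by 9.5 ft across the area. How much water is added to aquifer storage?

ΔV ≈ 1.35 × 10^5 m³

A = 35.9 ha = 3.59 × 10^5 m²
Δh = 9.5 ft = 2.896 m
ΔV = Sy × A × Δh = 0.13 × 3.59 × 10^5 m² × 2.896 m = 1.351 × 10^5 m³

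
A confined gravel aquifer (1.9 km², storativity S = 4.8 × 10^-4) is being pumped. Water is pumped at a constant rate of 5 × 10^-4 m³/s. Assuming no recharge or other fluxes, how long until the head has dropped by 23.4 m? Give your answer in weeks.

t ≈ 70.6 weeks

A = 1.9 km² = 1.9 × 10^6 m²
ΔV = S × A × Δh = 4.8 × 10^-4 × 1.9 × 10^6 × 23.4 = 21340 m³
Q = 5 × 10^-4 m³/s = 43.2 m³/d
t = ΔV / Q = 21340 m³ / 43.2 m³/d = 494 d
t = 494 d ≈ 70.57 weeks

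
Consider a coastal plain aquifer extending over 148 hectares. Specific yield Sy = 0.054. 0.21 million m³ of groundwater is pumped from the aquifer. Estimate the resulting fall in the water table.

A = 148 hectares = 1.48 × 10^6 m²
ΔV = 0.21 million m³ = 2.1 × 10^5 m³
Δh = ΔV / (Sy × A) = 2.1 × 10^5 m³ / (0.054 × 1.48 × 10^6 m²) = 2.628 m

Δh ≈ 2.63 m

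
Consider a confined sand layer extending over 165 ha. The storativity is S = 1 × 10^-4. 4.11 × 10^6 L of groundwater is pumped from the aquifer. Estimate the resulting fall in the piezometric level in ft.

A = 165 ha = 1.65 × 10^6 m²
ΔV = 4.11 × 10^6 L = 4110 m³
Δh = ΔV / (S × A) = 4110 m³ / (1 × 10^-4 × 1.65 × 10^6 m²) = 24.91 m
Δh = 24.91 m = 81.72 ft

Δh ≈ 81.7 ft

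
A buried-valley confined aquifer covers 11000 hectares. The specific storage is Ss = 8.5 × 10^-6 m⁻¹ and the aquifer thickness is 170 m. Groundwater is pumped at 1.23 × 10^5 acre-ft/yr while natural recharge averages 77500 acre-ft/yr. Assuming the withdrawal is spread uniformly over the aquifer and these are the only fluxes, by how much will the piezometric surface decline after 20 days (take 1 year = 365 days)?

Δh ≈ 19.3 m

S = Ss × b = 8.5 × 10^-6 m⁻¹ × 170 m = 1.445 × 10^-3
A = 11000 hectares = 1.1 × 10^8 m²
Net abstraction = 1.23 × 10^5 − 77500 = 45500 acre-ft/yr
Q_net = 45500 acre-ft/yr = 1.538 × 10^5 m³/d
ΔV = Q × t = 1.538 × 10^5 m³/d × 20 d = 3.075 × 10^6 m³
Δh = ΔV / (S × A) = 3.075 × 10^6 / (0.001445 × 1.1 × 10^8) = 19.35 m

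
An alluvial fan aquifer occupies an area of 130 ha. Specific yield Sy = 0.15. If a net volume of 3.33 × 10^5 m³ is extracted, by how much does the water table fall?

A = 130 ha = 1.3 × 10^6 m²
Δh = ΔV / (Sy × A) = 3.33 × 10^5 m³ / (0.15 × 1.3 × 10^6 m²) = 1.708 m

Δh ≈ 1.71 m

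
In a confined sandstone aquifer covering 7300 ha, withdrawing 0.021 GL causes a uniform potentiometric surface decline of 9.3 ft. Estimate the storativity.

S ≈ 1 × 10^-4

A = 7300 ha = 7.3 × 10^7 m²
Δh = 9.3 ft = 2.835 m
ΔV = 0.021 GL = 21000 m³
S = ΔV / (A × Δh) = 21000 m³ / (7.3 × 10^7 m² × 2.835 m) = 1.015 × 10^-4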